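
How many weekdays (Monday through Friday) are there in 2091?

Jan 1, 2091 is a Monday.
The range spans 365 days (inclusive of both endpoints).
365 = 7 × 52 + 1, so there are 52 full weeks plus 1 extra day.
Each full week contributes 5 weekdays (Mon–Fri): 52 × 5 = 260.
The 1 extra day is Mon — 1 of them qualifies.
Total: 260 + 1 = 261.

261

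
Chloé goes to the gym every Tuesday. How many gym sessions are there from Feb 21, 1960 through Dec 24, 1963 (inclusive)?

Feb 21, 1960 is a Sunday.
That's 1403 days from start to end, counting both.
1403 = 7 × 200 + 3, so there are 200 full weeks plus 3 extra days.
Each full week contributes one Tuesday: 200 so far.
The 3 extra days are Sunday, Monday, Tuesday — 1 of them qualifies.
Total: 200 + 1 = 201.

201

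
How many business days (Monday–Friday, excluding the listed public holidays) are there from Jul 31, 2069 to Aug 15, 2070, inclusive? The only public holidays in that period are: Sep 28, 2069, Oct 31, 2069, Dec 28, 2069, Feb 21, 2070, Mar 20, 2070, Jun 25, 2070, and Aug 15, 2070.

268 business days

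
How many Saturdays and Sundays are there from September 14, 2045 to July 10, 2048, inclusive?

September 14, 2045 is a Thursday.
That's 1031 days from start to end, counting both.
1031 = 7 × 147 + 2, so there are 147 full weeks plus 2 extra days.
Each full week contributes 2 weekend days (Sat, Sun): 147 × 2 = 294.
The 2 extra days are Thu, Fri — none qualify.
Total: 294 + 0 = 294.

294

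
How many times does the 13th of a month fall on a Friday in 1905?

2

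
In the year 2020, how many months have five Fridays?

A month has five Fridays exactly when Friday falls within its first (length − 28) days.
Jan: 31 days, starts Wed → 5 of Wed, Thu, Fri ✓
Feb: 29 days, starts Sat → 5 of Sat
Mar: 31 days, starts Sun → 5 of Sun, Mon, Tue
Apr: 30 days, starts Wed → 5 of Wed, Thu
May: 31 days, starts Fri → 5 of Fri, Sat, Sun ✓
Jun: 30 days, starts Mon → 5 of Mon, Tue
Jul: 31 days, starts Wed → 5 of Wed, Thu, Fri ✓
Aug: 31 days, starts Sat → 5 of Sat, Sun, Mon
Sep: 30 days, starts Tue → 5 of Tue, Wed
Oct: 31 days, starts Thu → 5 of Thu, Fri, Sat ✓
Nov: 30 days, starts Sun → 5 of Sun, Mon
Dec: 31 days, starts Tue → 5 of Tue, Wed, Thu
Months with five Fridays: Jan, May, Jul, Oct.

4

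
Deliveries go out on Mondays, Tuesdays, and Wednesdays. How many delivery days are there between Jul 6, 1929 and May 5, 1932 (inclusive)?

Jul 6, 1929 is a Saturday.
From Jul 6, 1929 to May 5, 1932 is 1035 days inclusive.
1035 = 7 × 147 + 6, so there are 147 full weeks plus 6 extra days.
Each full week contributes 3 days from the set (Mon, Tue, Wed): 147 × 3 = 441.
The 6 extra days are Sat, Sun, Mon, Tue, Wed, Thu — 3 of them qualify.
Total: 441 + 3 = 444.

444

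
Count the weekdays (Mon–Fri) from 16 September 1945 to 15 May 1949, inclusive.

16 September 1945 is a Sunday.
The range spans 1338 days (inclusive of both endpoints).
1338 = 7 × 191 + 1, so there are 191 full weeks plus 1 extra day.
Each full week contributes 5 weekdays (Mon–Fri): 191 × 5 = 955.
The 1 extra day is Sun — none qualify.
Total: 955 + 0 = 955.

955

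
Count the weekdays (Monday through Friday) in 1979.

261 weekdays

Jan 1, 1979 is a Monday.
From Jan 1, 1979 to Dec 31, 1979 is 365 days inclusive.
365 = 7 × 52 + 1, so there are 52 full weeks plus 1 extra day.
Each full week contributes 5 weekdays (Mon–Fri): 52 × 5 = 260.
The 1 extra day is Mon — 1 of them qualifies.
Total: 260 + 1 = 261.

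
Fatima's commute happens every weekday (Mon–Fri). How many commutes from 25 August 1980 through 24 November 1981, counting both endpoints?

25 August 1980 is a Monday.
The range spans 457 days (inclusive of both endpoints).
457 = 7 × 65 + 2, so there are 65 full weeks plus 2 extra days.
Each full week contributes 5 weekdays (Mon–Fri): 65 × 5 = 325.
The 2 extra days are Monday, Tuesday — 2 of them qualify.
Total: 325 + 2 = 327.

327 weekdays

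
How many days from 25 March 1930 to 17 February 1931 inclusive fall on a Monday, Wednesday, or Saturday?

141

25 March 1930 is a Tuesday.
From 25 March 1930 to 17 February 1931 is 330 days inclusive.
330 = 7 × 47 + 1, so there are 47 full weeks plus 1 extra day.
Each full week contributes 3 days from the set (Mon, Wed, Sat): 47 × 3 = 141.
The 1 extra day is Tue — none qualify.
Total: 141 + 0 = 141.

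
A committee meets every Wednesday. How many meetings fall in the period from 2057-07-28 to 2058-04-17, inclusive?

38

2057-07-28 is a Saturday.
From 2057-07-28 to 2058-04-17 is 264 days inclusive.
264 = 7 × 37 + 5, so there are 37 full weeks plus 5 extra days.
Each full week contributes one Wednesday: 37 so far.
The 5 extra days are Saturday, Sunday, Monday, Tuesday, Wednesday — 1 of them qualifies.
Total: 37 + 1 = 38.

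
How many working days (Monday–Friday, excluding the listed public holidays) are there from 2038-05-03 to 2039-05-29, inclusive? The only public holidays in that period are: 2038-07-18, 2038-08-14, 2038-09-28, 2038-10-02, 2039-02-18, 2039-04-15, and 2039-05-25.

276 working days

2038-05-03 is a Monday.
From 2038-05-03 to 2039-05-29 is 392 days inclusive.
392 = 7 × 56, so the span is exactly 56 full weeks.
Each full week contributes 5 weekdays (Mon–Fri): 56 × 5 = 280.
Total: 280.
Holidays: 2038-07-18 (Sun); 2038-08-14 (Sat); 2038-09-28 (Tue); 2038-10-02 (Sat); 2039-02-18 (Fri); 2039-04-15 (Fri); 2039-05-25 (Wed).
4 of the 7 holidays fall on weekdays; the rest are weekends and were already excluded.
Business days: 280 − 4 = 276.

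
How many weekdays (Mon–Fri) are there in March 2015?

Mar 1, 2015 is a Sunday.
From Mar 1, 2015 to Mar 31, 2015 is 31 days inclusive.
31 = 7 × 4 + 3, so there are 4 full weeks plus 3 extra days.
Each full week contributes 5 weekdays (Mon–Fri): 4 × 5 = 20.
The 3 extra days are Sun, Mon, Tue — 2 of them qualify.
Total: 20 + 2 = 22.

22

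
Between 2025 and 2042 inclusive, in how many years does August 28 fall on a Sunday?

Day of week of August 28 in each year:
2025: Thu, 2026: Fri, 2027: Sat, 2028: Mon, 2029: Tue, 2030: Wed, 2031: Thu, 2032: Sat, 2033: Sun ✓, 2034: Mon, 2035: Tue, 2036: Thu, 2037: Fri, 2038: Sat, 2039: Sun ✓, 2040: Tue, 2041: Wed, 2042: Thu
Sundays: 2033, 2039.

2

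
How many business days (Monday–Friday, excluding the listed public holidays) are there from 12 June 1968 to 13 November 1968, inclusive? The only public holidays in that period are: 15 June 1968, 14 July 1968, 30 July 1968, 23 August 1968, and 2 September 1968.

108

12 June 1968 is a Wednesday.
That's 155 days from start to end, counting both.
155 = 7 × 22 + 1, so there are 22 full weeks plus 1 extra day.
Each full week contributes 5 weekdays (Mon–Fri): 22 × 5 = 110.
The 1 extra day is Wed — 1 of them qualifies.
Total: 110 + 1 = 111.
Holidays: 15 June 1968 (Sat); 14 July 1968 (Sun); 30 July 1968 (Tue); 23 August 1968 (Fri); 2 September 1968 (Mon).
3 of the 5 holidays fall on weekdays; the rest are weekends and were already excluded.
Business days: 111 − 3 = 108.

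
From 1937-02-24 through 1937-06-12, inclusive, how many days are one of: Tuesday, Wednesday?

31

1937-02-24 is a Wednesday.
From 1937-02-24 to 1937-06-12 is 109 days inclusive.
109 = 7 × 15 + 4, so there are 15 full weeks plus 4 extra days.
Each full week contributes 2 days from the set (Tue, Wed): 15 × 2 = 30.
The 4 extra days are Wed, Thu, Fri, Sat — 1 of them qualifies.
Total: 30 + 1 = 31.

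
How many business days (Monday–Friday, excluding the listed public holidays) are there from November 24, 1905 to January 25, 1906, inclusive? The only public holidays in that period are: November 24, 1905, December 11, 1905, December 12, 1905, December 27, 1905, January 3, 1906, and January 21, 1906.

November 24, 1905 is a Friday.
The range spans 63 days (inclusive of both endpoints).
63 = 7 × 9, so the span is exactly 9 full weeks.
Each full week contributes 5 weekdays (Mon–Fri): 9 × 5 = 45.
Total: 45.
Holidays: November 24, 1905 (Fri); December 11, 1905 (Mon); December 12, 1905 (Tue); December 27, 1905 (Wed); January 3, 1906 (Wed); January 21, 1906 (Sun).
5 of the 6 holidays fall on weekdays; the rest are weekends and were already excluded.
Business days: 45 − 5 = 40.

40 business days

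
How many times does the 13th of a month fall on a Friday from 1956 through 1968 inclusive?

24

Friday-the-13ths by year:
1956: Jan, Apr, Jul
1957: Sep, Dec
1958: Jun
1959: Feb, Mar, Nov
1960: May
1961: Jan, Oct
1962: Apr, Jul
1963: Sep, Dec
1964: Mar, Nov
1965: Aug
1966: May
1967: Jan, Oct
1968: Sep, Dec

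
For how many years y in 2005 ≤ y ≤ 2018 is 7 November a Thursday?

1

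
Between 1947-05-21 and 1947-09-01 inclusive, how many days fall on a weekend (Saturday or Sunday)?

1947-05-21 is a Wednesday.
The range spans 104 days (inclusive of both endpoints).
104 = 7 × 14 + 6, so there are 14 full weeks plus 6 extra days.
Each full week contributes 2 weekend days (Sat, Sun): 14 × 2 = 28.
The 6 extra days are Wed, Thu, Fri, Sat, Sun, Mon — 2 of them qualify.
Total: 28 + 2 = 30.

30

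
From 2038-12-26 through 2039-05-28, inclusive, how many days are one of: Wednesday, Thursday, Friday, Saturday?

88

2038-12-26 is a Sunday.
The range spans 154 days (inclusive of both endpoints).
154 = 7 × 22, so the span is exactly 22 full weeks.
Each full week contributes 4 days from the set (Wed, Thu, Fri, Sat): 22 × 4 = 88.
Total: 88.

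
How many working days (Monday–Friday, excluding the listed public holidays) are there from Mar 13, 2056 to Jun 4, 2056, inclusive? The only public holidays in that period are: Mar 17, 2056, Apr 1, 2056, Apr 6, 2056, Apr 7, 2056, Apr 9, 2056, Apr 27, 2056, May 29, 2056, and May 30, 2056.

Mar 13, 2056 is a Monday.
The range spans 84 days (inclusive of both endpoints).
84 = 7 × 12, so the span is exactly 12 full weeks.
Each full week contributes 5 weekdays (Mon–Fri): 12 × 5 = 60.
Holidays: Mar 17, 2056 (Fri); Apr 1, 2056 (Sat); Apr 6, 2056 (Thu); Apr 7, 2056 (Fri); Apr 9, 2056 (Sun); Apr 27, 2056 (Thu); May 29, 2056 (Mon); May 30, 2056 (Tue).
6 of the 8 holidays fall on weekdays; the rest are weekends and were already excluded.
Business days: 60 − 6 = 54.

54 working days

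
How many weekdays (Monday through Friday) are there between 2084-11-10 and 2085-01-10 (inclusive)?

2084-11-10 is a Friday.
That's 62 days from start to end, counting both.
62 = 7 × 8 + 6, so there are 8 full weeks plus 6 extra days.
Each full week contributes 5 weekdays (Mon–Fri): 8 × 5 = 40.
The 6 extra days are Friday, Saturday, Sunday, Monday, Tuesday, Wednesday — 4 of them qualify.
Total: 40 + 4 = 44.

44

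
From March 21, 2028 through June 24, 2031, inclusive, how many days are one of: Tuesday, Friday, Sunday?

March 21, 2028 is a Tuesday.
That's 1191 days from start to end, counting both.
1191 = 7 × 170 + 1, so there are 170 full weeks plus 1 extra day.
Each full week contributes 3 days from the set (Tue, Fri, Sun): 170 × 3 = 510.
The 1 extra day is Tuesday — 1 of them qualifies.
Total: 510 + 1 = 511.

511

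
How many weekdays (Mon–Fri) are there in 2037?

1 January 2037 is a Thursday.
The range spans 365 days (inclusive of both endpoints).
365 = 7 × 52 + 1, so there are 52 full weeks plus 1 extra day.
Each full week contributes 5 weekdays (Mon–Fri): 52 × 5 = 260.
The 1 extra day is Thu — 1 of them qualifies.
Total: 260 + 1 = 261.

261 weekdays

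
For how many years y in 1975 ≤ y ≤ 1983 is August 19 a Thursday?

2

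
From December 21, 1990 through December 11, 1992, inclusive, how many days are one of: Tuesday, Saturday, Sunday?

309

December 21, 1990 is a Friday.
From December 21, 1990 to December 11, 1992 is 722 days inclusive.
722 = 7 × 103 + 1, so there are 103 full weeks plus 1 extra day.
Each full week contributes 3 days from the set (Tue, Sat, Sun): 103 × 3 = 309.
The 1 extra day is Friday — none qualify.
Total: 309 + 0 = 309.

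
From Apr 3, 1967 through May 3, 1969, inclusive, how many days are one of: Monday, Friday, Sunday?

326

Apr 3, 1967 is a Monday.
From Apr 3, 1967 to May 3, 1969 is 762 days inclusive.
762 = 7 × 108 + 6, so there are 108 full weeks plus 6 extra days.
Each full week contributes 3 days from the set (Mon, Fri, Sun): 108 × 3 = 324.
The 6 extra days are Monday, Tuesday, Wednesday, Thursday, Friday, Saturday — 2 of them qualify.
Total: 324 + 2 = 326.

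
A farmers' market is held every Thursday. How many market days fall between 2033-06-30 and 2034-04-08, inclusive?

2033-06-30 is a Thursday.
The range spans 283 days (inclusive of both endpoints).
283 = 7 × 40 + 3, so there are 40 full weeks plus 3 extra days.
Each full week contributes one Thursday: 40 so far.
The 3 extra days are Thu, Fri, Sat — 1 of them qualifies.
Total: 40 + 1 = 41.

41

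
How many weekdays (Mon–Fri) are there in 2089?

2089-01-01 is a Saturday.
From 2089-01-01 to 2089-12-31 is 365 days inclusive.
365 = 7 × 52 + 1, so there are 52 full weeks plus 1 extra day.
Each full week contributes 5 weekdays (Mon–Fri): 52 × 5 = 260.
The 1 extra day is Saturday — none qualify.
Total: 260 + 0 = 260.

260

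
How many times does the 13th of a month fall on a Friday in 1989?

The 13th falls on a Friday when the month's 13th has weekday Fri.
Jan 13 is Fri ✓; Feb 13 is Mon; Mar 13 is Mon; Apr 13 is Thu; May 13 is Sat; Jun 13 is Tue; Jul 13 is Thu; Aug 13 is Sun; Sep 13 is Wed; Oct 13 is Fri ✓; Nov 13 is Mon; Dec 13 is Wed.
Friday the 13ths: Jan, Oct.

2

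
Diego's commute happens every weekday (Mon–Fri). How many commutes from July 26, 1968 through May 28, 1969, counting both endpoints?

219 weekdays

July 26, 1968 is a Friday.
The range spans 307 days (inclusive of both endpoints).
307 = 7 × 43 + 6, so there are 43 full weeks plus 6 extra days.
Each full week contributes 5 weekdays (Mon–Fri): 43 × 5 = 215.
The 6 extra days are Fri, Sat, Sun, Mon, Tue, Wed — 4 of them qualify.
Total: 215 + 4 = 219.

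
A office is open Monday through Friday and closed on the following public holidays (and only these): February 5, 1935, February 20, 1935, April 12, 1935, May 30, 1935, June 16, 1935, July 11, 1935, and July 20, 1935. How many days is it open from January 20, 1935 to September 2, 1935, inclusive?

156

January 20, 1935 is a Sunday.
That's 226 days from start to end, counting both.
226 = 7 × 32 + 2, so there are 32 full weeks plus 2 extra days.
Each full week contributes 5 weekdays (Mon–Fri): 32 × 5 = 160.
The 2 extra days are Sun, Mon — 1 of them qualifies.
Total: 160 + 1 = 161.
Holidays: February 5, 1935 (Tue); February 20, 1935 (Wed); April 12, 1935 (Fri); May 30, 1935 (Thu); June 16, 1935 (Sun); July 11, 1935 (Thu); July 20, 1935 (Sat).
5 of the 7 holidays fall on weekdays; the rest are weekends and were already excluded.
Business days: 161 − 5 = 156.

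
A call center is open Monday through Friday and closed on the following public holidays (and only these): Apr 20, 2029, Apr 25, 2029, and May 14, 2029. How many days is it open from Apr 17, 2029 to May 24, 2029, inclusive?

25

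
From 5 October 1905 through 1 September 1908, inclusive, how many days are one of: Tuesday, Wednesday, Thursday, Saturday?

607

5 October 1905 is a Thursday.
That's 1063 days from start to end, counting both.
1063 = 7 × 151 + 6, so there are 151 full weeks plus 6 extra days.
Each full week contributes 4 days from the set (Tue, Wed, Thu, Sat): 151 × 4 = 604.
The 6 extra days are Thursday, Friday, Saturday, Sunday, Monday, Tuesday — 3 of them qualify.
Total: 604 + 3 = 607.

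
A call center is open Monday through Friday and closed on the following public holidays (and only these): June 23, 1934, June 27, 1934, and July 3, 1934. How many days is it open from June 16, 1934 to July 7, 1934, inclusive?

June 16, 1934 is a Saturday.
From June 16, 1934 to July 7, 1934 is 22 days inclusive.
22 = 7 × 3 + 1, so there are 3 full weeks plus 1 extra day.
Each full week contributes 5 weekdays (Mon–Fri): 3 × 5 = 15.
The 1 extra day is Saturday — none qualify.
Total: 15 + 0 = 15.
Holidays: June 23, 1934 (Sat); June 27, 1934 (Wed); July 3, 1934 (Tue).
2 of the 3 holidays fall on weekdays; the rest are weekends and were already excluded.
Business days: 15 − 2 = 13.

13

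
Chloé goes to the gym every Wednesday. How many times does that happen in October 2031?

October 1, 2031 is a Wednesday.
From October 1, 2031 to October 31, 2031 is 31 days inclusive.
31 = 7 × 4 + 3, so there are 4 full weeks plus 3 extra days.
Each full week contributes one Wednesday: 4 so far.
The 3 extra days are Wednesday, Thursday, Friday — 1 of them qualifies.
Total: 4 + 1 = 5.

5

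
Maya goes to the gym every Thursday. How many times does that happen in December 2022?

2022-12-01 is a Thursday.
That's 31 days from start to end, counting both.
31 = 7 × 4 + 3, so there are 4 full weeks plus 3 extra days.
Each full week contributes one Thursday: 4 so far.
The 3 extra days are Thursday, Friday, Saturday — 1 of them qualifies.
Total: 4 + 1 = 5.

5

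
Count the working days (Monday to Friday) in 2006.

2006-01-01 is a Sunday.
That's 365 days from start to end, counting both.
365 = 7 × 52 + 1, so there are 52 full weeks plus 1 extra day.
Each full week contributes 5 weekdays (Mon–Fri): 52 × 5 = 260.
The 1 extra day is Sunday — none qualify.
Total: 260 + 0 = 260.

260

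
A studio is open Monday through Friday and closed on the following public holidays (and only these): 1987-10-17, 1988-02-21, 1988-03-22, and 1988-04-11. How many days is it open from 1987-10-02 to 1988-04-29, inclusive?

1987-10-02 is a Friday.
That's 211 days from start to end, counting both.
211 = 7 × 30 + 1, so there are 30 full weeks plus 1 extra day.
Each full week contributes 5 weekdays (Mon–Fri): 30 × 5 = 150.
The 1 extra day is Fri — 1 of them qualifies.
Total: 150 + 1 = 151.
Holidays: 1987-10-17 (Sat); 1988-02-21 (Sun); 1988-03-22 (Tue); 1988-04-11 (Mon).
2 of the 4 holidays fall on weekdays; the rest are weekends and were already excluded.
Business days: 151 − 2 = 149.

149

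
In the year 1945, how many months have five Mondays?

A month has five Mondays exactly when Monday falls within its first (length − 28) days.
Jan: 31 days, starts Mon → 5 of Mon, Tue, Wed ✓
Feb: 28 days, starts Thu → 5 of (none)
Mar: 31 days, starts Thu → 5 of Thu, Fri, Sat
Apr: 30 days, starts Sun → 5 of Sun, Mon ✓
May: 31 days, starts Tue → 5 of Tue, Wed, Thu
Jun: 30 days, starts Fri → 5 of Fri, Sat
Jul: 31 days, starts Sun → 5 of Sun, Mon, Tue ✓
Aug: 31 days, starts Wed → 5 of Wed, Thu, Fri
Sep: 30 days, starts Sat → 5 of Sat, Sun
Oct: 31 days, starts Mon → 5 of Mon, Tue, Wed ✓
Nov: 30 days, starts Thu → 5 of Thu, Fri
Dec: 31 days, starts Sat → 5 of Sat, Sun, Mon ✓
Months with five Mondays: Jan, Apr, Jul, Oct, Dec.

5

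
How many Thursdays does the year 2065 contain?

53

2065-01-01 is a Thursday.
From 2065-01-01 to 2065-12-31 is 365 days inclusive.
365 = 7 × 52 + 1, so there are 52 full weeks plus 1 extra day.
Each full week contributes one Thursday: 52 so far.
The 1 extra day is Thursday — 1 of them qualifies.
Total: 52 + 1 = 53.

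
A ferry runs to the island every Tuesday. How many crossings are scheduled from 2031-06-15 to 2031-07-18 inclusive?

5

2031-06-15 is a Sunday.
That's 34 days from start to end, counting both.
34 = 7 × 4 + 6, so there are 4 full weeks plus 6 extra days.
Each full week contributes one Tuesday: 4 so far.
The 6 extra days are Sunday, Monday, Tuesday, Wednesday, Thursday, Friday — 1 of them qualifies.
Total: 4 + 1 = 5.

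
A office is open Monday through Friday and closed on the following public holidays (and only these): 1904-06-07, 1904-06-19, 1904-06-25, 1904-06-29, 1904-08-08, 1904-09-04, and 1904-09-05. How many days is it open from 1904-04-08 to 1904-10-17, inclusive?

1904-04-08 is a Friday.
The range spans 193 days (inclusive of both endpoints).
193 = 7 × 27 + 4, so there are 27 full weeks plus 4 extra days.
Each full week contributes 5 weekdays (Mon–Fri): 27 × 5 = 135.
The 4 extra days are Fri, Sat, Sun, Mon — 2 of them qualify.
Total: 135 + 2 = 137.
Holidays: 1904-06-07 (Tue); 1904-06-19 (Sun); 1904-06-25 (Sat); 1904-06-29 (Wed); 1904-08-08 (Mon); 1904-09-04 (Sun); 1904-09-05 (Mon).
4 of the 7 holidays fall on weekdays; the rest are weekends and were already excluded.
Business days: 137 − 4 = 133.

133 working days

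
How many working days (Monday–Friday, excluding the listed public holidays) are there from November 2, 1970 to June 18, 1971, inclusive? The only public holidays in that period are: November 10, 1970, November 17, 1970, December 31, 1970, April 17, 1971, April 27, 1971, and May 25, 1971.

160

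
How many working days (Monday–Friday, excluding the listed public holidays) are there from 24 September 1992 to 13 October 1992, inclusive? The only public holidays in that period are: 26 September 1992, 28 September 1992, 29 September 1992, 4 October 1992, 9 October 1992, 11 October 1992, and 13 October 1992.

10 working days

24 September 1992 is a Thursday.
That's 20 days from start to end, counting both.
20 = 7 × 2 + 6, so there are 2 full weeks plus 6 extra days.
Each full week contributes 5 weekdays (Mon–Fri): 2 × 5 = 10.
The 6 extra days are Thursday, Friday, Saturday, Sunday, Monday, Tuesday — 4 of them qualify.
Total: 10 + 4 = 14.
Holidays: 26 September 1992 (Sat); 28 September 1992 (Mon); 29 September 1992 (Tue); 4 October 1992 (Sun); 9 October 1992 (Fri); 11 October 1992 (Sun); 13 October 1992 (Tue).
4 of the 7 holidays fall on weekdays; the rest are weekends and were already excluded.
Business days: 14 − 4 = 10.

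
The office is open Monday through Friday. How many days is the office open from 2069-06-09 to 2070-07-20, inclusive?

2069-06-09 is a Sunday.
From 2069-06-09 to 2070-07-20 is 407 days inclusive.
407 = 7 × 58 + 1, so there are 58 full weeks plus 1 extra day.
Each full week contributes 5 weekdays (Mon–Fri): 58 × 5 = 290.
The 1 extra day is Sun — none qualify.
Total: 290 + 0 = 290.

290 weekdays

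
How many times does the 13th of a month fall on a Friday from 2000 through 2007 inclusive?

13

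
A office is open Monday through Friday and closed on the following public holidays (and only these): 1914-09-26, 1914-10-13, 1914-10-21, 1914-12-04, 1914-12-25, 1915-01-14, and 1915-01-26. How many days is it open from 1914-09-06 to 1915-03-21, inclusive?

1914-09-06 is a Sunday.
The range spans 197 days (inclusive of both endpoints).
197 = 7 × 28 + 1, so there are 28 full weeks plus 1 extra day.
Each full week contributes 5 weekdays (Mon–Fri): 28 × 5 = 140.
The 1 extra day is Sun — none qualify.
Total: 140 + 0 = 140.
Holidays: 1914-09-26 (Sat); 1914-10-13 (Tue); 1914-10-21 (Wed); 1914-12-04 (Fri); 1914-12-25 (Fri); 1915-01-14 (Thu); 1915-01-26 (Tue).
6 of the 7 holidays fall on weekdays; the rest are weekends and were already excluded.
Business days: 140 − 6 = 134.

134 working days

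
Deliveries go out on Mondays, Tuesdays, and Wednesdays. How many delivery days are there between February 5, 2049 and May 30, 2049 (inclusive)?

February 5, 2049 is a Friday.
From February 5, 2049 to May 30, 2049 is 115 days inclusive.
115 = 7 × 16 + 3, so there are 16 full weeks plus 3 extra days.
Each full week contributes 3 days from the set (Mon, Tue, Wed): 16 × 3 = 48.
The 3 extra days are Friday, Saturday, Sunday — none qualify.
Total: 48 + 0 = 48.

48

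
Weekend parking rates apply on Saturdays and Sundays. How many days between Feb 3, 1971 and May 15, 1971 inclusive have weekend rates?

29

Feb 3, 1971 is a Wednesday.
From Feb 3, 1971 to May 15, 1971 is 102 days inclusive.
102 = 7 × 14 + 4, so there are 14 full weeks plus 4 extra days.
Each full week contributes 2 weekend days (Sat, Sun): 14 × 2 = 28.
The 4 extra days are Wed, Thu, Fri, Sat — 1 of them qualifies.
Total: 28 + 1 = 29.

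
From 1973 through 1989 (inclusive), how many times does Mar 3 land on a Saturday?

Day of week of March 3 in each year:
1973: Sat ✓, 1974: Sun, 1975: Mon, 1976: Wed, 1977: Thu, 1978: Fri, 1979: Sat ✓, 1980: Mon, 1981: Tue, 1982: Wed, 1983: Thu, 1984: Sat ✓, 1985: Sun, 1986: Mon, 1987: Tue, 1988: Thu, 1989: Fri
Saturdays: 1973, 1979, 1984.

3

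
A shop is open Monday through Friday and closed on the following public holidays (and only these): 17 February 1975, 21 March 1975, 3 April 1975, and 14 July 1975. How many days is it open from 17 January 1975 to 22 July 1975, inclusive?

129

17 January 1975 is a Friday.
That's 187 days from start to end, counting both.
187 = 7 × 26 + 5, so there are 26 full weeks plus 5 extra days.
Each full week contributes 5 weekdays (Mon–Fri): 26 × 5 = 130.
The 5 extra days are Fri, Sat, Sun, Mon, Tue — 3 of them qualify.
Total: 130 + 3 = 133.
Holidays: 17 February 1975 (Mon); 21 March 1975 (Fri); 3 April 1975 (Thu); 14 July 1975 (Mon).
All 4 holidays fall on weekdays, so subtract 4.
Business days: 133 − 4 = 129.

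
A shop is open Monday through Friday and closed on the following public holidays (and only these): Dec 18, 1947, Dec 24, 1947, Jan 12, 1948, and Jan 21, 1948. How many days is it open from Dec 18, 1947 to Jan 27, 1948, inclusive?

25

Dec 18, 1947 is a Thursday.
The range spans 41 days (inclusive of both endpoints).
41 = 7 × 5 + 6, so there are 5 full weeks plus 6 extra days.
Each full week contributes 5 weekdays (Mon–Fri): 5 × 5 = 25.
The 6 extra days are Thu, Fri, Sat, Sun, Mon, Tue — 4 of them qualify.
Total: 25 + 4 = 29.
Holidays: Dec 18, 1947 (Thu); Dec 24, 1947 (Wed); Jan 12, 1948 (Mon); Jan 21, 1948 (Wed).
All 4 holidays fall on weekdays, so subtract 4.
Business days: 29 − 4 = 25.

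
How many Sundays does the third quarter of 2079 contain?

13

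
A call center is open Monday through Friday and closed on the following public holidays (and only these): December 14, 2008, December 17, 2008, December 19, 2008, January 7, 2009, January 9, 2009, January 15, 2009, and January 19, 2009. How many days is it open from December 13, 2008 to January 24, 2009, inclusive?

24 working days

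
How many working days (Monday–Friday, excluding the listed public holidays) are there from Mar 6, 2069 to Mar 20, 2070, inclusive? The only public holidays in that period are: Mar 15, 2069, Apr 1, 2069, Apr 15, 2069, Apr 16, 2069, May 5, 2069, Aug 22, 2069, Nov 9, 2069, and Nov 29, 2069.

266 working days

Mar 6, 2069 is a Wednesday.
That's 380 days from start to end, counting both.
380 = 7 × 54 + 2, so there are 54 full weeks plus 2 extra days.
Each full week contributes 5 weekdays (Mon–Fri): 54 × 5 = 270.
The 2 extra days are Wednesday, Thursday — 2 of them qualify.
Total: 270 + 2 = 272.
Holidays: Mar 15, 2069 (Fri); Apr 1, 2069 (Mon); Apr 15, 2069 (Mon); Apr 16, 2069 (Tue); May 5, 2069 (Sun); Aug 22, 2069 (Thu); Nov 9, 2069 (Sat); Nov 29, 2069 (Fri).
6 of the 8 holidays fall on weekdays; the rest are weekends and were already excluded.
Business days: 272 − 6 = 266.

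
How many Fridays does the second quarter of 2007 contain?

13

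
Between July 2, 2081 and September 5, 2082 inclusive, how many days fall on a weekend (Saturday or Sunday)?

123

July 2, 2081 is a Wednesday.
The range spans 431 days (inclusive of both endpoints).
431 = 7 × 61 + 4, so there are 61 full weeks plus 4 extra days.
Each full week contributes 2 weekend days (Sat, Sun): 61 × 2 = 122.
The 4 extra days are Wed, Thu, Fri, Sat — 1 of them qualifies.
Total: 122 + 1 = 123.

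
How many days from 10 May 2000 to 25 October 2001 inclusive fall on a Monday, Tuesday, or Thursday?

229

10 May 2000 is a Wednesday.
From 10 May 2000 to 25 October 2001 is 534 days inclusive.
534 = 7 × 76 + 2, so there are 76 full weeks plus 2 extra days.
Each full week contributes 3 days from the set (Mon, Tue, Thu): 76 × 3 = 228.
The 2 extra days are Wed, Thu — 1 of them qualifies.
Total: 228 + 1 = 229.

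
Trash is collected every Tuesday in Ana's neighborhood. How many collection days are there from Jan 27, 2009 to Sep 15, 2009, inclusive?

Jan 27, 2009 is a Tuesday.
From Jan 27, 2009 to Sep 15, 2009 is 232 days inclusive.
232 = 7 × 33 + 1, so there are 33 full weeks plus 1 extra day.
Each full week contributes one Tuesday: 33 so far.
The 1 extra day is Tuesday — 1 of them qualifies.
Total: 33 + 1 = 34.

34 Tuesdays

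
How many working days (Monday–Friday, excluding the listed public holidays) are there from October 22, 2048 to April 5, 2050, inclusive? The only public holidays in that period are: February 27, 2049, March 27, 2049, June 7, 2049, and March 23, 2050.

October 22, 2048 is a Thursday.
The range spans 531 days (inclusive of both endpoints).
531 = 7 × 75 + 6, so there are 75 full weeks plus 6 extra days.
Each full week contributes 5 weekdays (Mon–Fri): 75 × 5 = 375.
The 6 extra days are Thursday, Friday, Saturday, Sunday, Monday, Tuesday — 4 of them qualify.
Total: 375 + 4 = 379.
Holidays: February 27, 2049 (Sat); March 27, 2049 (Sat); June 7, 2049 (Mon); March 23, 2050 (Wed).
2 of the 4 holidays fall on weekdays; the rest are weekends and were already excluded.
Business days: 379 − 2 = 377.

377 working days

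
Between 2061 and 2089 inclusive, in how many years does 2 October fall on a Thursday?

Day of week of October 2 in each year:
2061: Sun, 2062: Mon, 2063: Tue, 2064: Thu ✓, 2065: Fri, 2066: Sat, 2067: Sun, 2068: Tue, 2069: Wed, 2070: Thu ✓, 2071: Fri, 2072: Sun, 2073: Mon, 2074: Tue, 2075: Wed, 2076: Fri, 2077: Sat, 2078: Sun, 2079: Mon, 2080: Wed, 2081: Thu ✓, 2082: Fri, 2083: Sat, 2084: Mon, 2085: Tue, 2086: Wed, 2087: Thu ✓, 2088: Sat, 2089: Sun
Thursdays: 2064, 2070, 2081, 2087.

4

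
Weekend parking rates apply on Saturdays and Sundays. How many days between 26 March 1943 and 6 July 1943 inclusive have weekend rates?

30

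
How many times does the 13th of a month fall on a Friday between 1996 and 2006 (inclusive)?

Friday-the-13ths by year:
1996: Sep, Dec
1997: Jun
1998: Feb, Mar, Nov
1999: Aug
2000: Oct
2001: Apr, Jul
2002: Sep, Dec
2003: Jun
2004: Feb, Aug
2005: May
2006: Jan, Oct

18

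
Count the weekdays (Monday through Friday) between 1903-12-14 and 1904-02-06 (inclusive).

1903-12-14 is a Monday.
That's 55 days from start to end, counting both.
55 = 7 × 7 + 6, so there are 7 full weeks plus 6 extra days.
Each full week contributes 5 weekdays (Mon–Fri): 7 × 5 = 35.
The 6 extra days are Monday, Tuesday, Wednesday, Thursday, Friday, Saturday — 5 of them qualify.
Total: 35 + 5 = 40.

40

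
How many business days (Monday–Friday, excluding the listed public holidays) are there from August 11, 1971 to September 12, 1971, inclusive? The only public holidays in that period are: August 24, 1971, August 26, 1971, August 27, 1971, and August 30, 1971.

August 11, 1971 is a Wednesday.
From August 11, 1971 to September 12, 1971 is 33 days inclusive.
33 = 7 × 4 + 5, so there are 4 full weeks plus 5 extra days.
Each full week contributes 5 weekdays (Mon–Fri): 4 × 5 = 20.
The 5 extra days are Wednesday, Thursday, Friday, Saturday, Sunday — 3 of them qualify.
Total: 20 + 3 = 23.
Holidays: August 24, 1971 (Tue); August 26, 1971 (Thu); August 27, 1971 (Fri); August 30, 1971 (Mon).
All 4 holidays fall on weekdays, so subtract 4.
Business days: 23 − 4 = 19.

19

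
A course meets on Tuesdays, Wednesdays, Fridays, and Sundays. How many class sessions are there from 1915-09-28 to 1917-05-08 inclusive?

337

1915-09-28 is a Tuesday.
The range spans 589 days (inclusive of both endpoints).
589 = 7 × 84 + 1, so there are 84 full weeks plus 1 extra day.
Each full week contributes 4 days from the set (Tue, Wed, Fri, Sun): 84 × 4 = 336.
The 1 extra day is Tue — 1 of them qualifies.
Total: 336 + 1 = 337.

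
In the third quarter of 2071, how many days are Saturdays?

13

1 July 2071 is a Wednesday.
The range spans 92 days (inclusive of both endpoints).
92 = 7 × 13 + 1, so there are 13 full weeks plus 1 extra day.
Each full week contributes one Saturday: 13 so far.
The 1 extra day is Wednesday — none qualify.
Total: 13 + 0 = 13.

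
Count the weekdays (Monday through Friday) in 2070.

261 weekdays

2070-01-01 is a Wednesday.
That's 365 days from start to end, counting both.
365 = 7 × 52 + 1, so there are 52 full weeks plus 1 extra day.
Each full week contributes 5 weekdays (Mon–Fri): 52 × 5 = 260.
The 1 extra day is Wed — 1 of them qualifies.
Total: 260 + 1 = 261.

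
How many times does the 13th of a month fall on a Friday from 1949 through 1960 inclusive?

Friday-the-13ths by year:
1949: May
1950: Jan, Oct
1951: Apr, Jul
1952: Jun
1953: Feb, Mar, Nov
1954: Aug
1955: May
1956: Jan, Apr, Jul
1957: Sep, Dec
1958: Jun
1959: Feb, Mar, Nov
1960: May

21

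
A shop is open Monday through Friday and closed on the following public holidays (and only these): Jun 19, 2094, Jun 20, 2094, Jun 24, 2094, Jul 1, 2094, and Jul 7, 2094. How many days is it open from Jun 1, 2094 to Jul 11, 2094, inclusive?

Jun 1, 2094 is a Tuesday.
The range spans 41 days (inclusive of both endpoints).
41 = 7 × 5 + 6, so there are 5 full weeks plus 6 extra days.
Each full week contributes 5 weekdays (Mon–Fri): 5 × 5 = 25.
The 6 extra days are Tue, Wed, Thu, Fri, Sat, Sun — 4 of them qualify.
Total: 25 + 4 = 29.
Holidays: Jun 19, 2094 (Sat); Jun 20, 2094 (Sun); Jun 24, 2094 (Thu); Jul 1, 2094 (Thu); Jul 7, 2094 (Wed).
3 of the 5 holidays fall on weekdays; the rest are weekends and were already excluded.
Business days: 29 − 3 = 26.

26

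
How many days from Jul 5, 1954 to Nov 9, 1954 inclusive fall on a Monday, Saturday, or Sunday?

Jul 5, 1954 is a Monday.
The range spans 128 days (inclusive of both endpoints).
128 = 7 × 18 + 2, so there are 18 full weeks plus 2 extra days.
Each full week contributes 3 days from the set (Mon, Sat, Sun): 18 × 3 = 54.
The 2 extra days are Mon, Tue — 1 of them qualifies.
Total: 54 + 1 = 55.

55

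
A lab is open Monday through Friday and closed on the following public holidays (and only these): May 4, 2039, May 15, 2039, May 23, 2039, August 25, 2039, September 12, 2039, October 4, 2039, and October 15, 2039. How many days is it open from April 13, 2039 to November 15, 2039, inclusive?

150

April 13, 2039 is a Wednesday.
The range spans 217 days (inclusive of both endpoints).
217 = 7 × 31, so the span is exactly 31 full weeks.
Each full week contributes 5 weekdays (Mon–Fri): 31 × 5 = 155.
Holidays: May 4, 2039 (Wed); May 15, 2039 (Sun); May 23, 2039 (Mon); August 25, 2039 (Thu); September 12, 2039 (Mon); October 4, 2039 (Tue); October 15, 2039 (Sat).
5 of the 7 holidays fall on weekdays; the rest are weekends and were already excluded.
Business days: 155 − 5 = 150.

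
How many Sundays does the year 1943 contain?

1943-01-01 is a Friday.
From 1943-01-01 to 1943-12-31 is 365 days inclusive.
365 = 7 × 52 + 1, so there are 52 full weeks plus 1 extra day.
Each full week contributes one Sunday: 52 so far.
The 1 extra day is Fri — none qualify.
Total: 52 + 0 = 52.

52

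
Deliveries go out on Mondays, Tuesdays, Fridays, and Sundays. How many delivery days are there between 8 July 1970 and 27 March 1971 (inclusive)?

8 July 1970 is a Wednesday.
The range spans 263 days (inclusive of both endpoints).
263 = 7 × 37 + 4, so there are 37 full weeks plus 4 extra days.
Each full week contributes 4 days from the set (Mon, Tue, Fri, Sun): 37 × 4 = 148.
The 4 extra days are Wednesday, Thursday, Friday, Saturday — 1 of them qualifies.
Total: 148 + 1 = 149.

149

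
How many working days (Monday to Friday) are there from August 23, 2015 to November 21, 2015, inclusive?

August 23, 2015 is a Sunday.
The range spans 91 days (inclusive of both endpoints).
91 = 7 × 13, so the span is exactly 13 full weeks.
Each full week contributes 5 weekdays (Mon–Fri): 13 × 5 = 65.

65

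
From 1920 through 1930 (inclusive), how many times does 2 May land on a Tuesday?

Day of week of May 2 in each year:
1920: Sun, 1921: Mon, 1922: Tue ✓, 1923: Wed, 1924: Fri, 1925: Sat, 1926: Sun, 1927: Mon, 1928: Wed, 1929: Thu, 1930: Fri
Tuesdays: 1922.

1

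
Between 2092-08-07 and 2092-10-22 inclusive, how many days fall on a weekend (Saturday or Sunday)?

22

2092-08-07 is a Thursday.
That's 77 days from start to end, counting both.
77 = 7 × 11, so the span is exactly 11 full weeks.
Each full week contributes 2 weekend days (Sat, Sun): 11 × 2 = 22.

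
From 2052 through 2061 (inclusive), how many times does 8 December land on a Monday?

Day of week of December 8 in each year:
2052: Sun, 2053: Mon ✓, 2054: Tue, 2055: Wed, 2056: Fri, 2057: Sat, 2058: Sun, 2059: Mon ✓, 2060: Wed, 2061: Thu
Mondays: 2053, 2059.

2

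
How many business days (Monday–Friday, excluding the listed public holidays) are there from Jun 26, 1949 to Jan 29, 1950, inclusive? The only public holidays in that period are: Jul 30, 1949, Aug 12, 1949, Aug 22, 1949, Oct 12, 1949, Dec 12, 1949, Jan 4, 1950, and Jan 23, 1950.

149

Jun 26, 1949 is a Sunday.
From Jun 26, 1949 to Jan 29, 1950 is 218 days inclusive.
218 = 7 × 31 + 1, so there are 31 full weeks plus 1 extra day.
Each full week contributes 5 weekdays (Mon–Fri): 31 × 5 = 155.
The 1 extra day is Sun — none qualify.
Total: 155 + 0 = 155.
Holidays: Jul 30, 1949 (Sat); Aug 12, 1949 (Fri); Aug 22, 1949 (Mon); Oct 12, 1949 (Wed); Dec 12, 1949 (Mon); Jan 4, 1950 (Wed); Jan 23, 1950 (Mon).
6 of the 7 holidays fall on weekdays; the rest are weekends and were already excluded.
Business days: 155 − 6 = 149.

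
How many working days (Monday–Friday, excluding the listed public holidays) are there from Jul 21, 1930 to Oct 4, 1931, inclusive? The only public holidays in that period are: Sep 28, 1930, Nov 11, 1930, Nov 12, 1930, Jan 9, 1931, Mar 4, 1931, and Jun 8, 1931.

310 working days

Jul 21, 1930 is a Monday.
The range spans 441 days (inclusive of both endpoints).
441 = 7 × 63, so the span is exactly 63 full weeks.
Each full week contributes 5 weekdays (Mon–Fri): 63 × 5 = 315.
Holidays: Sep 28, 1930 (Sun); Nov 11, 1930 (Tue); Nov 12, 1930 (Wed); Jan 9, 1931 (Fri); Mar 4, 1931 (Wed); Jun 8, 1931 (Mon).
5 of the 6 holidays fall on weekdays; the rest are weekends and were already excluded.
Business days: 315 − 5 = 310.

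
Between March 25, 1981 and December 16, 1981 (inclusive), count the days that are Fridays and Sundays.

March 25, 1981 is a Wednesday.
The range spans 267 days (inclusive of both endpoints).
267 = 7 × 38 + 1, so there are 38 full weeks plus 1 extra day.
Each full week contributes 2 days from the set (Fri, Sun): 38 × 2 = 76.
The 1 extra day is Wednesday — none qualify.
Total: 76 + 0 = 76.

76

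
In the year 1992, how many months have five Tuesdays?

4

A month has five Tuesdays exactly when Tuesday falls within its first (length − 28) days.
Jan: 31 days, starts Wed → 5 of Wed, Thu, Fri
Feb: 29 days, starts Sat → 5 of Sat
Mar: 31 days, starts Sun → 5 of Sun, Mon, Tue ✓
Apr: 30 days, starts Wed → 5 of Wed, Thu
May: 31 days, starts Fri → 5 of Fri, Sat, Sun
Jun: 30 days, starts Mon → 5 of Mon, Tue ✓
Jul: 31 days, starts Wed → 5 of Wed, Thu, Fri
Aug: 31 days, starts Sat → 5 of Sat, Sun, Mon
Sep: 30 days, starts Tue → 5 of Tue, Wed ✓
Oct: 31 days, starts Thu → 5 of Thu, Fri, Sat
Nov: 30 days, starts Sun → 5 of Sun, Mon
Dec: 31 days, starts Tue → 5 of Tue, Wed, Thu ✓
Months with five Tuesdays: Mar, Jun, Sep, Dec.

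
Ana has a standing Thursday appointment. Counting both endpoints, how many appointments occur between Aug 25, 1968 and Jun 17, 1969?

Aug 25, 1968 is a Sunday.
That's 297 days from start to end, counting both.
297 = 7 × 42 + 3, so there are 42 full weeks plus 3 extra days.
Each full week contributes one Thursday: 42 so far.
The 3 extra days are Sunday, Monday, Tuesday — none qualify.
Total: 42 + 0 = 42.

42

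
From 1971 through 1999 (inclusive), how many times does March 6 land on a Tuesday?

Day of week of March 6 in each year:
1971: Sat, 1972: Mon, 1973: Tue ✓, 1974: Wed, 1975: Thu, 1976: Sat, 1977: Sun, 1978: Mon, 1979: Tue ✓, 1980: Thu, 1981: Fri, 1982: Sat, 1983: Sun, 1984: Tue ✓, 1985: Wed, 1986: Thu, 1987: Fri, 1988: Sun, 1989: Mon, 1990: Tue ✓, 1991: Wed, 1992: Fri, 1993: Sat, 1994: Sun, 1995: Mon, 1996: Wed, 1997: Thu, 1998: Fri, 1999: Sat
Tuesdays: 1973, 1979, 1984, 1990.

4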